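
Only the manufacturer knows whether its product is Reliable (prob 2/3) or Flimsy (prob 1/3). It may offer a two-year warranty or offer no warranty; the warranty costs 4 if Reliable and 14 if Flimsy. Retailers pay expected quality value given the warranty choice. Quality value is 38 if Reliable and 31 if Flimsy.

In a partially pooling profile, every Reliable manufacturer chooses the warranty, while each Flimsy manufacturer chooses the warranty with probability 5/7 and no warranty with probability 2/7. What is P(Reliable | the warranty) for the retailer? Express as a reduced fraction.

14/19

P(the warranty) = (2/3)·1 + (1/3)·(5/7) = 19/21.
By Bayes' rule, P(Reliable | the warranty) = (2/3) / (19/21) = 14/19.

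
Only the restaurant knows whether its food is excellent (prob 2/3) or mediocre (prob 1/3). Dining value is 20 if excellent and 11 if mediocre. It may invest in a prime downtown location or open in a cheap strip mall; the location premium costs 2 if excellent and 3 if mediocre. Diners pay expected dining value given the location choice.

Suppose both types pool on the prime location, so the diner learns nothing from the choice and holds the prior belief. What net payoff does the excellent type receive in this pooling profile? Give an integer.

15

Pooled price premium = 2/3·20 + 1/3·11 = 17.
excellent pays cost 2 for the prime location, so net payoff = 17 − 2 = 15.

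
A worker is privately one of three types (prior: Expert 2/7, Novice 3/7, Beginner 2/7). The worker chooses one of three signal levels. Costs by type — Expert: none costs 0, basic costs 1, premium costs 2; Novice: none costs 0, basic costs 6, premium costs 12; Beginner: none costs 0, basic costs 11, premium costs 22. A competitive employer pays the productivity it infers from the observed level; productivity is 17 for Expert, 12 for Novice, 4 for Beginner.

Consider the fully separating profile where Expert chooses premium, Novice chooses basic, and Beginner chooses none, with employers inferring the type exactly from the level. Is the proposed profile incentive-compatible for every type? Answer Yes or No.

Yes

Separating wages: premium → 17, basic → 12, none → 4.
Expert (assigned premium): none: 4 − 0 = 4; basic: 12 − 1 = 11; premium: 17 − 2 = 15. Expert stays.
Novice (assigned basic): none: 4 − 0 = 4; basic: 12 − 6 = 6; premium: 17 − 12 = 5. Novice stays.
Beginner (assigned none): none: 4 − 0 = 4; basic: 12 − 11 = 1; premium: 17 − 22 = -5. Beginner stays.
Every type prefers its assigned level; separation holds.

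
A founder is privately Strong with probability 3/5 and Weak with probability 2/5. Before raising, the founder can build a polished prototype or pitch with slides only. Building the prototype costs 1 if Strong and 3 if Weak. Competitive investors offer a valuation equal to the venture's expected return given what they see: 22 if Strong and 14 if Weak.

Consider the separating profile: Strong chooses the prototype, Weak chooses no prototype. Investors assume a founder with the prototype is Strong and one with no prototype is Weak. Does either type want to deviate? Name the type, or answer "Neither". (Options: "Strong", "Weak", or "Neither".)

The prototype pays 22; no prototype pays 14.
Strong: assigned the prototype, nets 22 − 1 = 21; deviating to no prototype nets 14.
Weak: assigned no prototype, nets 14; deviating to the prototype nets 22 − 3 = 19.
The Weak type gains 5 by deviating.

Weak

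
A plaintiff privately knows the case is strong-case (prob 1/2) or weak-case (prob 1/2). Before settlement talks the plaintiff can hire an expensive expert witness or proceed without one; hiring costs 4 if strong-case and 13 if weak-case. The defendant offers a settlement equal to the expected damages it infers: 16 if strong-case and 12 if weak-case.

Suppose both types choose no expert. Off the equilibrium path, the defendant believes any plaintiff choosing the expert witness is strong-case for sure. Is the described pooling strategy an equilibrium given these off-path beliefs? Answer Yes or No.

Yes

On path, the defendant holds the prior and pays 1/2·16 + 1/2·12 = 14. Off path (the expert witness), believing strong-case, it pays 16.
strong-case: no expert nets 14; the expert witness nets 16 − 4 = 12. strong-case stays.
weak-case: no expert nets 14; the expert witness nets 16 − 13 = 3. weak-case stays.
No type deviates, so pooling is sustained.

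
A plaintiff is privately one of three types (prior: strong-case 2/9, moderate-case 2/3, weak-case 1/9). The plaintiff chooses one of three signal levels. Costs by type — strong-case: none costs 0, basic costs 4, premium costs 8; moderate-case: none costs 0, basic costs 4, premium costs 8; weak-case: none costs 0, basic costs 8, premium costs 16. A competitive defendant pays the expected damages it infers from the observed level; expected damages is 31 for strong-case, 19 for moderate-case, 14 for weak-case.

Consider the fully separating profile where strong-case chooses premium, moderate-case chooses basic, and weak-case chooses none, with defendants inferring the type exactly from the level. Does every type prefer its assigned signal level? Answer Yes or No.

No

Separating settlements: premium → 31, basic → 19, none → 14.
strong-case (assigned premium): none: 14 − 0 = 14; basic: 19 − 4 = 15; premium: 31 − 8 = 23. strong-case stays.
moderate-case (assigned basic): none: 14 − 0 = 14; basic: 19 − 4 = 15; premium: 31 − 8 = 23. moderate-case prefers premium.
weak-case (assigned none): none: 14 − 0 = 14; basic: 19 − 8 = 11; premium: 31 − 16 = 15. weak-case prefers premium.
At least one type deviates; the separating profile fails.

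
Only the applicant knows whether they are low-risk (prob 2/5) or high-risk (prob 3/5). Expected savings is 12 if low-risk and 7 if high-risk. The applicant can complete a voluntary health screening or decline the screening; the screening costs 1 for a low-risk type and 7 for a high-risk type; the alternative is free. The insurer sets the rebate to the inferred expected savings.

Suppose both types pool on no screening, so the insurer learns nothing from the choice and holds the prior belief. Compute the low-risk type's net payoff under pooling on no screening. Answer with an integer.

Pooled rebate = 2/5·12 + 3/5·7 = 9.
low-risk pays no cost for no screening, so net payoff = 9.

9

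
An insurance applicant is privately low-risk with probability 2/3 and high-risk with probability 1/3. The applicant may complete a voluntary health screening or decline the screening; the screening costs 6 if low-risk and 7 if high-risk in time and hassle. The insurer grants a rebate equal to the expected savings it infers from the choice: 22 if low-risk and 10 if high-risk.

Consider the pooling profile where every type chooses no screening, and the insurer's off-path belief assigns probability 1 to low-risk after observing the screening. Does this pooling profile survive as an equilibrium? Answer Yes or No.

Yes

On path, the insurer holds the prior and pays 2/3·22 + 1/3·10 = 18. Off path (the screening), believing low-risk, it pays 22.
low-risk: no screening nets 18; the screening nets 22 − 6 = 16. low-risk stays.
high-risk: no screening nets 18; the screening nets 22 − 7 = 15. high-risk stays.
No type deviates, so pooling is sustained.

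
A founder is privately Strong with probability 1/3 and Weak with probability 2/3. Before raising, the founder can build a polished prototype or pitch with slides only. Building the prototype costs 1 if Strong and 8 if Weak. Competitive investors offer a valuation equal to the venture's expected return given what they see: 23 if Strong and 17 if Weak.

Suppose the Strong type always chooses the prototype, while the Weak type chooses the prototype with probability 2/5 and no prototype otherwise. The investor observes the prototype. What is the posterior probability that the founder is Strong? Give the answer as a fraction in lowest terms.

P(the prototype) = (1/3)·1 + (2/3)·(2/5) = 3/5.
By Bayes' rule, P(Strong | the prototype) = (1/3) / (3/5) = 5/9.

5/9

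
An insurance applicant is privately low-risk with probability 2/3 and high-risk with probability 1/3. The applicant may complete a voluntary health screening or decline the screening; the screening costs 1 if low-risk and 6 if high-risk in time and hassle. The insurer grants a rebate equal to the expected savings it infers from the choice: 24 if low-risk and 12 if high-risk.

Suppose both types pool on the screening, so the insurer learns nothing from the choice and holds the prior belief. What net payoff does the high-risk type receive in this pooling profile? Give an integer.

14

Pooled rebate = 2/3·24 + 1/3·12 = 20.
high-risk pays cost 6 for the screening, so net payoff = 20 − 6 = 14.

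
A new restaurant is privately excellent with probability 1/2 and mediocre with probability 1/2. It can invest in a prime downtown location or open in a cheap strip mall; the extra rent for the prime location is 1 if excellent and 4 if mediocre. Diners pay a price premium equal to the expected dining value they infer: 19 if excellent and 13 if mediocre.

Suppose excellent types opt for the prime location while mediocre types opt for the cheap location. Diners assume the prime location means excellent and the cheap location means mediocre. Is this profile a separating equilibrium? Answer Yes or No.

No

Under these beliefs, the prime location earns price premium 19 and the cheap location earns price premium 13.
excellent: the prime location nets 19 − 1 = 18; the cheap location nets 13. excellent prefers the prime location.
mediocre: the prime location nets 19 − 4 = 15; the cheap location nets 13. mediocre would deviate to the prime location.
mediocre has a profitable deviation, so the profile is not an equilibrium.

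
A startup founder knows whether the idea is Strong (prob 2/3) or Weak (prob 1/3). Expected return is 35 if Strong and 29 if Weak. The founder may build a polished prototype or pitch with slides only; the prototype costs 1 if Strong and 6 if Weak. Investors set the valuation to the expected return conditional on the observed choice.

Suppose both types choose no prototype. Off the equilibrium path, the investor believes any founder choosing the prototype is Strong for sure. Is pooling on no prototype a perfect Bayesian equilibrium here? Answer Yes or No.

No

On path, the investor holds the prior and pays 2/3·35 + 1/3·29 = 33. Off path (the prototype), believing Strong, it pays 35.
Strong: no prototype nets 33; the prototype nets 35 − 1 = 34. Strong would deviate.
Weak: no prototype nets 33; the prototype nets 35 − 6 = 29. Weak stays.
A type deviates, so pooling fails.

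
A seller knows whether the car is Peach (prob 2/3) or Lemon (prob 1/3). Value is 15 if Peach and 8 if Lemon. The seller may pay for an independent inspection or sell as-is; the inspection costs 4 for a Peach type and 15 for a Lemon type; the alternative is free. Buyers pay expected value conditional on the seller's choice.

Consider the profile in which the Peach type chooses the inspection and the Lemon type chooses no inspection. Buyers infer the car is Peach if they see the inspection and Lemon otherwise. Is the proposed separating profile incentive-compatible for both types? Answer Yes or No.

Yes

Under these beliefs, the inspection earns price 15 and no inspection earns price 8.
Peach: the inspection nets 15 − 4 = 11; no inspection nets 8. Peach prefers the inspection.
Lemon: the inspection nets 15 − 15 = 0; no inspection nets 8. Lemon prefers no inspection.
Neither type deviates, so the separating profile is an equilibrium.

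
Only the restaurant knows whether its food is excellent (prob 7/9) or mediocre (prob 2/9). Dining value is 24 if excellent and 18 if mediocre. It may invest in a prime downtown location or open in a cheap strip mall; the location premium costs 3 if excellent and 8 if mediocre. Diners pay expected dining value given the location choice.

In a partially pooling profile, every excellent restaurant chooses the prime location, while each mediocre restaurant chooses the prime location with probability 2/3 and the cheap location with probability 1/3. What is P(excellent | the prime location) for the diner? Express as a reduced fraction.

P(the prime location) = (7/9)·1 + (2/9)·(2/3) = 25/27.
By Bayes' rule, P(excellent | the prime location) = (7/9) / (25/27) = 21/25.

21/25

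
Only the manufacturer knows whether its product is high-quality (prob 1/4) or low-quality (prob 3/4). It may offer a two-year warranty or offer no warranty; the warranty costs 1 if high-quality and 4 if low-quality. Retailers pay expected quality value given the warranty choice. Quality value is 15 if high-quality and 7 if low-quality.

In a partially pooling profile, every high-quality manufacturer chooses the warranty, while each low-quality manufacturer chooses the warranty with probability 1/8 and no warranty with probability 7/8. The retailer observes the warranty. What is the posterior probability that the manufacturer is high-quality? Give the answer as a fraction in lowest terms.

P(the warranty) = (1/4)·1 + (3/4)·(1/8) = 11/32.
By Bayes' rule, P(high-quality | the warranty) = (1/4) / (11/32) = 8/11.

8/11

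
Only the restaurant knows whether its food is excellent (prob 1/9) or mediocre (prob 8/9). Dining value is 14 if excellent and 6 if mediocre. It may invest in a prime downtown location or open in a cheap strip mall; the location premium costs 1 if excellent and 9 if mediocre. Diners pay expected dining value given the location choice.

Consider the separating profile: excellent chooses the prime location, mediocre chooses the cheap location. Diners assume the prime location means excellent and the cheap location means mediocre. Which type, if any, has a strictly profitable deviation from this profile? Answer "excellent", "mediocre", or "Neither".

Neither

The prime location pays 14; the cheap location pays 6.
excellent: assigned the prime location, nets 14 − 1 = 13; deviating to the cheap location nets 6.
mediocre: assigned the cheap location, nets 6; deviating to the prime location nets 14 − 9 = 5.
Both types strictly prefer their assigned action; no profitable deviation.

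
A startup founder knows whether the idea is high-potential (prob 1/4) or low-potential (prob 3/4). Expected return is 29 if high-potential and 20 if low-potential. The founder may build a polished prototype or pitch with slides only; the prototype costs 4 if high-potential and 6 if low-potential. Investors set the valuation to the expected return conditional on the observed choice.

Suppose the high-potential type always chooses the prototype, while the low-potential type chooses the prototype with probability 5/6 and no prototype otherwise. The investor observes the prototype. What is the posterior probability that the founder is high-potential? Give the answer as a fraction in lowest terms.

P(the prototype) = (1/4)·1 + (3/4)·(5/6) = 7/8.
By Bayes' rule, P(high-potential | the prototype) = (1/4) / (7/8) = 2/7.

2/7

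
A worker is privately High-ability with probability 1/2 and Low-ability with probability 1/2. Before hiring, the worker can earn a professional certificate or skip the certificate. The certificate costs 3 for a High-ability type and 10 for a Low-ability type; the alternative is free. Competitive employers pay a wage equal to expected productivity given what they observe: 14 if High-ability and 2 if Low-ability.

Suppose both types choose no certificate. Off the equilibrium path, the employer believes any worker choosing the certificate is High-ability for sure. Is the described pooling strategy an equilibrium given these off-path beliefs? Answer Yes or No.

On path, the employer holds the prior and pays 1/2·14 + 1/2·2 = 8. Off path (the certificate), believing High-ability, it pays 14.
High-ability: no certificate nets 8; the certificate nets 14 − 3 = 11. High-ability would deviate.
Low-ability: no certificate nets 8; the certificate nets 14 − 10 = 4. Low-ability stays.
A type deviates, so pooling fails.

No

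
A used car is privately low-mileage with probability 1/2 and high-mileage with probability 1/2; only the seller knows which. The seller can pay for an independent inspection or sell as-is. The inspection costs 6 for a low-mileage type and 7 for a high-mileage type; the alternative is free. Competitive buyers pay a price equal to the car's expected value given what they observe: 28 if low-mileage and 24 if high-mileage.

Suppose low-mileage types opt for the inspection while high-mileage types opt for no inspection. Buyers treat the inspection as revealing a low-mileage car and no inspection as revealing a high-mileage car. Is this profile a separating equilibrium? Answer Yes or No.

No

Under these beliefs, the inspection earns price 28 and no inspection earns price 24.
low-mileage: the inspection nets 28 − 6 = 22; no inspection nets 24. low-mileage would deviate to no inspection.
high-mileage: the inspection nets 28 − 7 = 21; no inspection nets 24. high-mileage prefers no inspection.
low-mileage has a profitable deviation, so the profile is not an equilibrium.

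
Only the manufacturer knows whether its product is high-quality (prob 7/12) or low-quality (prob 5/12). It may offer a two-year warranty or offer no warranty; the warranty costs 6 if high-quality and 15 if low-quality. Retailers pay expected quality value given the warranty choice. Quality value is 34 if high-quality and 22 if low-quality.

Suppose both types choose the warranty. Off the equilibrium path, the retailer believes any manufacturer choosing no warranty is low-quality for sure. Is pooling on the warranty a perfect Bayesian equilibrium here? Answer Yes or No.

No

On path, the retailer holds the prior and pays 7/12·34 + 5/12·22 = 29. Off path (no warranty), believing low-quality, it pays 22.
high-quality: the warranty nets 29 − 6 = 23; no warranty nets 22. high-quality stays.
low-quality: the warranty nets 29 − 15 = 14; no warranty nets 22. low-quality would deviate.
A type deviates, so pooling fails.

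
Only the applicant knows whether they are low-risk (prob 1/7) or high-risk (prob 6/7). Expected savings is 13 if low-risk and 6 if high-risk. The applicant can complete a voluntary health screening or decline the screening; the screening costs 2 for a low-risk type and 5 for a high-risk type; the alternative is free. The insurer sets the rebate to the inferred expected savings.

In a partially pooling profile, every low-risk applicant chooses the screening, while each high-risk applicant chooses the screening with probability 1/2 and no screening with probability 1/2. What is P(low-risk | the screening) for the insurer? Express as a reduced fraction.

1/4

P(the screening) = (1/7)·1 + (6/7)·(1/2) = 4/7.
By Bayes' rule, P(low-risk | the screening) = (1/7) / (4/7) = 1/4.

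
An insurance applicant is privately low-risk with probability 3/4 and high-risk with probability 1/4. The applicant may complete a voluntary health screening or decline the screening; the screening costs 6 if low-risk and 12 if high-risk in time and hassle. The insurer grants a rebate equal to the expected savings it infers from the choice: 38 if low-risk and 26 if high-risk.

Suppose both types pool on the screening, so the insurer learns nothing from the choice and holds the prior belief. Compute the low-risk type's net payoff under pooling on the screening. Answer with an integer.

Pooled rebate = 3/4·38 + 1/4·26 = 35.
low-risk pays cost 6 for the screening, so net payoff = 35 − 6 = 29.

29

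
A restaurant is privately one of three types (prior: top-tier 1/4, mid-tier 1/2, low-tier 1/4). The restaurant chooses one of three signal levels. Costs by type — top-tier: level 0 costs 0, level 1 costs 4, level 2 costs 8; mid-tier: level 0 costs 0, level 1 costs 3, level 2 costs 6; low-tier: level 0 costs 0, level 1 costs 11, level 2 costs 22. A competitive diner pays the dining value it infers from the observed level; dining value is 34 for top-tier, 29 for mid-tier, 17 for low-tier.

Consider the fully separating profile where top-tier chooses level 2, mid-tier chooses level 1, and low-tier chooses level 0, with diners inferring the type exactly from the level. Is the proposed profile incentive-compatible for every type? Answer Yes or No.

No

Separating price premiums: level 2 → 34, level 1 → 29, level 0 → 17.
top-tier (assigned level 2): level 0: 17 − 0 = 17; level 1: 29 − 4 = 25; level 2: 34 − 8 = 26. top-tier stays.
mid-tier (assigned level 1): level 0: 17 − 0 = 17; level 1: 29 − 3 = 26; level 2: 34 − 6 = 28. mid-tier prefers level 2.
low-tier (assigned level 0): level 0: 17 − 0 = 17; level 1: 29 − 11 = 18; level 2: 34 − 22 = 12. low-tier prefers level 1.
At least one type deviates; the separating profile fails.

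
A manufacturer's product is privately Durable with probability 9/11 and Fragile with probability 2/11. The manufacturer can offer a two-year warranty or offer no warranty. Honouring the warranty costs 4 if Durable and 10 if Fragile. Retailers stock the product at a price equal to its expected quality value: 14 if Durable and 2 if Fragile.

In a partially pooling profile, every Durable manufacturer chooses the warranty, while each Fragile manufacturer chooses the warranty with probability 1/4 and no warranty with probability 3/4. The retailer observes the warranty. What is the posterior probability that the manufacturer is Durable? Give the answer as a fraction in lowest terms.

P(the warranty) = (9/11)·1 + (2/11)·(1/4) = 19/22.
By Bayes' rule, P(Durable | the warranty) = (9/11) / (19/22) = 18/19.

18/19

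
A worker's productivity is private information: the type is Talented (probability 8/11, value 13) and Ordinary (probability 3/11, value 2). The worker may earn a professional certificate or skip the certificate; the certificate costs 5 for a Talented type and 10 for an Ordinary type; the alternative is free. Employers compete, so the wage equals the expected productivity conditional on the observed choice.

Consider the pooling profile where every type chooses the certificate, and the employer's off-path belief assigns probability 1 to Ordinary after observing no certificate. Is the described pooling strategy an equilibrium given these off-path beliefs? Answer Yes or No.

No

On path, the employer holds the prior and pays 8/11·13 + 3/11·2 = 10. Off path (no certificate), believing Ordinary, it pays 2.
Talented: the certificate nets 10 − 5 = 5; no certificate nets 2. Talented stays.
Ordinary: the certificate nets 10 − 10 = 0; no certificate nets 2. Ordinary would deviate.
A type deviates, so pooling fails.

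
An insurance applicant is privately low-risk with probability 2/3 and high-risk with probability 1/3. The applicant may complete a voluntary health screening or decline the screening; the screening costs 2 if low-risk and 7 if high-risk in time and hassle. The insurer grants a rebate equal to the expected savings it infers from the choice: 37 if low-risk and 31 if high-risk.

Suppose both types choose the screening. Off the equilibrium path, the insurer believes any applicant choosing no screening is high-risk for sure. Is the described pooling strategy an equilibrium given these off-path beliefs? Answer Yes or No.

On path, the insurer holds the prior and pays 2/3·37 + 1/3·31 = 35. Off path (no screening), believing high-risk, it pays 31.
low-risk: the screening nets 35 − 2 = 33; no screening nets 31. low-risk stays.
high-risk: the screening nets 35 − 7 = 28; no screening nets 31. high-risk would deviate.
A type deviates, so pooling fails.

No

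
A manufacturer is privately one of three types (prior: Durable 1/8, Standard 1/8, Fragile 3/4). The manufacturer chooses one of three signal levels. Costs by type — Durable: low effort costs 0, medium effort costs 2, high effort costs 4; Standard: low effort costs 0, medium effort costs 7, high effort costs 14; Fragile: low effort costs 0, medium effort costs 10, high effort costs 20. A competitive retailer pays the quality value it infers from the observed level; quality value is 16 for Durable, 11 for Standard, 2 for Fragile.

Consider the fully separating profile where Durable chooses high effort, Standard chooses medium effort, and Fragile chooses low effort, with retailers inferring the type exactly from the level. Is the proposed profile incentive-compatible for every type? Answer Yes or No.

Yes

Separating prices: high effort → 16, medium effort → 11, low effort → 2.
Durable (assigned high effort): low effort: 2 − 0 = 2; medium effort: 11 − 2 = 9; high effort: 16 − 4 = 12. Durable stays.
Standard (assigned medium effort): low effort: 2 − 0 = 2; medium effort: 11 − 7 = 4; high effort: 16 − 14 = 2. Standard stays.
Fragile (assigned low effort): low effort: 2 − 0 = 2; medium effort: 11 − 10 = 1; high effort: 16 − 20 = -4. Fragile stays.
Every type prefers its assigned level; separation holds.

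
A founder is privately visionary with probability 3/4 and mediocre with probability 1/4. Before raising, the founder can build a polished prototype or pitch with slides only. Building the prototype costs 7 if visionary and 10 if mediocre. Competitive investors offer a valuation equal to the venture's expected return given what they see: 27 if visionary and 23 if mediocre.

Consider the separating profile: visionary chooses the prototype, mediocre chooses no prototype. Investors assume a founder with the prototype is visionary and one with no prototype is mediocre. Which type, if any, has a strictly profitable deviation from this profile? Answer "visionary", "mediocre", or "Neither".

The prototype pays 27; no prototype pays 23.
visionary: assigned the prototype, nets 27 − 7 = 20; deviating to no prototype nets 23.
mediocre: assigned no prototype, nets 23; deviating to the prototype nets 27 − 10 = 17.
The visionary type gains 3 by deviating.

visionary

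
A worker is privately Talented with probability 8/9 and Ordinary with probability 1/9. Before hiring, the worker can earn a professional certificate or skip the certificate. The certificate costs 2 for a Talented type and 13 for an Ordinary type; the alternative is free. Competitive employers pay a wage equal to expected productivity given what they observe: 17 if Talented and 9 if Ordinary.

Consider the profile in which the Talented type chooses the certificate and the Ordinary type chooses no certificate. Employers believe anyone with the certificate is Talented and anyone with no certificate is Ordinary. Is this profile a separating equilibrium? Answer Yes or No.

Yes

Under these beliefs, the certificate earns wage 17 and no certificate earns wage 9.
Talented: the certificate nets 17 − 2 = 15; no certificate nets 9. Talented prefers the certificate.
Ordinary: the certificate nets 17 − 13 = 4; no certificate nets 9. Ordinary prefers no certificate.
Neither type deviates, so the separating profile is an equilibrium.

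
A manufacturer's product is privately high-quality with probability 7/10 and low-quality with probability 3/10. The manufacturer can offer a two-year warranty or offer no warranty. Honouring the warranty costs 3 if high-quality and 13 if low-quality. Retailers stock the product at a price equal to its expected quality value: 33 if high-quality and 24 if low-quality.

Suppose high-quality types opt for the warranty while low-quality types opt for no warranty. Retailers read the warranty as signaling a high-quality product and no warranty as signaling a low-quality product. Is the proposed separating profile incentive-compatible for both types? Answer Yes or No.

Yes

Under these beliefs, the warranty earns price 33 and no warranty earns price 24.
high-quality: the warranty nets 33 − 3 = 30; no warranty nets 24. high-quality prefers the warranty.
low-quality: the warranty nets 33 − 13 = 20; no warranty nets 24. low-quality prefers no warranty.
Neither type deviates, so the separating profile is an equilibrium.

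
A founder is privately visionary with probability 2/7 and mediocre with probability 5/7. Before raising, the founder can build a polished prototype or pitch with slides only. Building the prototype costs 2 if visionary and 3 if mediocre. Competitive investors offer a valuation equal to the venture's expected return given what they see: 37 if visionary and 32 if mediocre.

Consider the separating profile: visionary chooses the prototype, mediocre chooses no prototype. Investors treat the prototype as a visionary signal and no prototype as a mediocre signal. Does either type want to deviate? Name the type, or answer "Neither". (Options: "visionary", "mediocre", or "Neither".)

mediocre

The prototype pays 37; no prototype pays 32.
visionary: assigned the prototype, nets 37 − 2 = 35; deviating to no prototype nets 32.
mediocre: assigned no prototype, nets 32; deviating to the prototype nets 37 − 3 = 34.
The mediocre type gains 2 by deviating.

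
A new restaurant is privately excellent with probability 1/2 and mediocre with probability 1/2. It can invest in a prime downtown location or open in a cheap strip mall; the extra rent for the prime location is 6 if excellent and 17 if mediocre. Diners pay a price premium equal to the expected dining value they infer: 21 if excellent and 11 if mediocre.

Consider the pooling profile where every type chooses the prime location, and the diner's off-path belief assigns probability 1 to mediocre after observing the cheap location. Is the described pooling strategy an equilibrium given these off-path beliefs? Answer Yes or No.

On path, the diner holds the prior and pays 1/2·21 + 1/2·11 = 16. Off path (the cheap location), believing mediocre, it pays 11.
excellent: the prime location nets 16 − 6 = 10; the cheap location nets 11. excellent would deviate.
mediocre: the prime location nets 16 − 17 = -1; the cheap location nets 11. mediocre would deviate.
A type deviates, so pooling fails.

No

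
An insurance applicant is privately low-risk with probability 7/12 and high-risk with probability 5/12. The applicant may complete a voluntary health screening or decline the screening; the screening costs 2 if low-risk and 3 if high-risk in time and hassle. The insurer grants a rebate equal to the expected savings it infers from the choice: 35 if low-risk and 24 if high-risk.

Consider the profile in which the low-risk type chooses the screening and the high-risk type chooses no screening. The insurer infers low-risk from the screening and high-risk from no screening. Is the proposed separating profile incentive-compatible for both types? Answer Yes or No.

No

Under these beliefs, the screening earns rebate 35 and no screening earns rebate 24.
low-risk: the screening nets 35 − 2 = 33; no screening nets 24. low-risk prefers the screening.
high-risk: the screening nets 35 − 3 = 32; no screening nets 24. high-risk would deviate to the screening.
high-risk has a profitable deviation, so the profile is not an equilibrium.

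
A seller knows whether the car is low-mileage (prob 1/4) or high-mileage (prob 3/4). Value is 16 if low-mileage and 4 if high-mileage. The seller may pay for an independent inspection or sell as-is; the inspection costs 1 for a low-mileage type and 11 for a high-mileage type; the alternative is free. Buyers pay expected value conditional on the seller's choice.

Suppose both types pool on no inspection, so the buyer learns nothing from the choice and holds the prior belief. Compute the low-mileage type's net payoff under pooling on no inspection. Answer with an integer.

7

Pooled price = 1/4·16 + 3/4·4 = 7.
low-mileage pays no cost for no inspection, so net payoff = 7.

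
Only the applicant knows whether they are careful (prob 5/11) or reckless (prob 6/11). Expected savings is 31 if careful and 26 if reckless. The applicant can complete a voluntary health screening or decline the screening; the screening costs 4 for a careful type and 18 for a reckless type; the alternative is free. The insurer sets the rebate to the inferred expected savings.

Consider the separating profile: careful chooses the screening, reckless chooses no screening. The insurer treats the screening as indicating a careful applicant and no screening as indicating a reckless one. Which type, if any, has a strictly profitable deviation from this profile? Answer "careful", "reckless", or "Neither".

Neither

The screening pays 31; no screening pays 26.
careful: assigned the screening, nets 31 − 4 = 27; deviating to no screening nets 26.
reckless: assigned no screening, nets 26; deviating to the screening nets 31 − 18 = 13.
Both types strictly prefer their assigned action; no profitable deviation.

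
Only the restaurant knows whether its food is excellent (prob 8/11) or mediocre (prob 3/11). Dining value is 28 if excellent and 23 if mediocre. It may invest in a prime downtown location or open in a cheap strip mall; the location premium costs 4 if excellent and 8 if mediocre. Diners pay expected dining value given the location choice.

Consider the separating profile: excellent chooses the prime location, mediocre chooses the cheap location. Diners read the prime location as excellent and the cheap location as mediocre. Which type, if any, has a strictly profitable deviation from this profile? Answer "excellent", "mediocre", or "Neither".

Neither

The prime location pays 28; the cheap location pays 23.
excellent: assigned the prime location, nets 28 − 4 = 24; deviating to the cheap location nets 23.
mediocre: assigned the cheap location, nets 23; deviating to the prime location nets 28 − 8 = 20.
Both types strictly prefer their assigned action; no profitable deviation.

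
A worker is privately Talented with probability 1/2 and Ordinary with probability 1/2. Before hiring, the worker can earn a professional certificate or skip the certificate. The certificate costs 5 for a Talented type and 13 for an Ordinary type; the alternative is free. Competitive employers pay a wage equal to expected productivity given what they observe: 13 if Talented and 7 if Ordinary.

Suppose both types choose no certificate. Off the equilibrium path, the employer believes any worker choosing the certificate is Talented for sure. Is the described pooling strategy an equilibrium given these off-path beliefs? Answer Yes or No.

Yes

On path, the employer holds the prior and pays 1/2·13 + 1/2·7 = 10. Off path (the certificate), believing Talented, it pays 13.
Talented: no certificate nets 10; the certificate nets 13 − 5 = 8. Talented stays.
Ordinary: no certificate nets 10; the certificate nets 13 − 13 = 0. Ordinary stays.
No type deviates, so pooling is sustained.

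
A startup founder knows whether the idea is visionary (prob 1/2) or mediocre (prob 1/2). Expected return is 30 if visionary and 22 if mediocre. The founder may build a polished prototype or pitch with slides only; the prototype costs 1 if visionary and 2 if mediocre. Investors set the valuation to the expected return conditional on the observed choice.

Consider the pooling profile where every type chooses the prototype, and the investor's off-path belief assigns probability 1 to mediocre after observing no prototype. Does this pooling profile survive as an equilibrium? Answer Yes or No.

Yes

On path, the investor holds the prior and pays 1/2·30 + 1/2·22 = 26. Off path (no prototype), believing mediocre, it pays 22.
visionary: the prototype nets 26 − 1 = 25; no prototype nets 22. visionary stays.
mediocre: the prototype nets 26 − 2 = 24; no prototype nets 22. mediocre stays.
No type deviates, so pooling is sustained.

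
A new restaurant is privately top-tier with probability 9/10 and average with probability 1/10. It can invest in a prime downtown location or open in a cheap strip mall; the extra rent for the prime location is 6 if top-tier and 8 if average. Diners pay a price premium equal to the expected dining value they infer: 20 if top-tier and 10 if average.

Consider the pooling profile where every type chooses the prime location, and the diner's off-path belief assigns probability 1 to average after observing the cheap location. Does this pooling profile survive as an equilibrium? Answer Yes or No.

On path, the diner holds the prior and pays 9/10·20 + 1/10·10 = 19. Off path (the cheap location), believing average, it pays 10.
top-tier: the prime location nets 19 − 6 = 13; the cheap location nets 10. top-tier stays.
average: the prime location nets 19 − 8 = 11; the cheap location nets 10. average stays.
No type deviates, so pooling is sustained.

Yes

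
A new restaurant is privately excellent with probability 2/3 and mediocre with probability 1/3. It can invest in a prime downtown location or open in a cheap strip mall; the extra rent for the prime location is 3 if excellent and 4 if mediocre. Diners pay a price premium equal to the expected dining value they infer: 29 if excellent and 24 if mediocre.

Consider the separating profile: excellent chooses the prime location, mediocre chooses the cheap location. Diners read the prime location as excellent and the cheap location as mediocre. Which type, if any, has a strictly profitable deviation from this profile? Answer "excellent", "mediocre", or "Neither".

The prime location pays 29; the cheap location pays 24.
excellent: assigned the prime location, nets 29 − 3 = 26; deviating to the cheap location nets 24.
mediocre: assigned the cheap location, nets 24; deviating to the prime location nets 29 − 4 = 25.
The mediocre type gains 1 by deviating.

mediocre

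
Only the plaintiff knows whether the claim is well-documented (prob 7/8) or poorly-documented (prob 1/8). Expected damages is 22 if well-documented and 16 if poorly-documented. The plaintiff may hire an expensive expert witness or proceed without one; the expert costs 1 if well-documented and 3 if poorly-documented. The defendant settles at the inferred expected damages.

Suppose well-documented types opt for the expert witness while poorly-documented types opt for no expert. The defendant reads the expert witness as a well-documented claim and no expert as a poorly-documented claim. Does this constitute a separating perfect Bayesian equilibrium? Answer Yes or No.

Under these beliefs, the expert witness earns settlement 22 and no expert earns settlement 16.
well-documented: the expert witness nets 22 − 1 = 21; no expert nets 16. well-documented prefers the expert witness.
poorly-documented: the expert witness nets 22 − 3 = 19; no expert nets 16. poorly-documented would deviate to the expert witness.
poorly-documented has a profitable deviation, so the profile is not an equilibrium.

No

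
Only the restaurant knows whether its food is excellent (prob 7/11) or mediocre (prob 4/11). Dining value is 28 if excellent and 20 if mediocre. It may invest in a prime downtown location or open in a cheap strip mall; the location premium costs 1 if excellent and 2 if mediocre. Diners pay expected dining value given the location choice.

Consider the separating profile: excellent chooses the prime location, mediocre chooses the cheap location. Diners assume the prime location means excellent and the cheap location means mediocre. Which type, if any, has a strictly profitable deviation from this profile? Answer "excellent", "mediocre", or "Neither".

The prime location pays 28; the cheap location pays 20.
excellent: assigned the prime location, nets 28 − 1 = 27; deviating to the cheap location nets 20.
mediocre: assigned the cheap location, nets 20; deviating to the prime location nets 28 − 2 = 26.
The mediocre type gains 6 by deviating.

mediocre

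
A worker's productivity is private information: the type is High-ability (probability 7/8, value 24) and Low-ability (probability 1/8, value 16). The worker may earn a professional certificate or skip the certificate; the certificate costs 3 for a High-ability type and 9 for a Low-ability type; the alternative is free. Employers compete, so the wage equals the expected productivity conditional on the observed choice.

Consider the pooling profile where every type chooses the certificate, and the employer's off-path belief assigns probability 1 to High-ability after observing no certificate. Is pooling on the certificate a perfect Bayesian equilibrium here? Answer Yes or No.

On path, the employer holds the prior and pays 7/8·24 + 1/8·16 = 23. Off path (no certificate), believing High-ability, it pays 24.
High-ability: the certificate nets 23 − 3 = 20; no certificate nets 24. High-ability would deviate.
Low-ability: the certificate nets 23 − 9 = 14; no certificate nets 24. Low-ability would deviate.
A type deviates, so pooling fails.

No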